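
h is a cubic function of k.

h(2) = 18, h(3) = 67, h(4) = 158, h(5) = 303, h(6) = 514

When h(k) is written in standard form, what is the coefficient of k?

-4

Write h(k) = ak³ + bk² + ck + d; the 5 given values yield a linear system in the 4 coefficients.
Solving, h(k) = 2k³ + 3k² - 4k - 2.
The coefficient of k is -4.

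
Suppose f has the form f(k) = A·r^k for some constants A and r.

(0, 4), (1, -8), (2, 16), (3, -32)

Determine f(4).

Consecutive ratio: -8/4 = -2, and 16/(-8) = -2, so r = -2.
Then A·(-2)^0 = 4 gives A = 4, and f(k) = 4·(-2)^k.
f(4) = 4·(-2)^4 = 64.

64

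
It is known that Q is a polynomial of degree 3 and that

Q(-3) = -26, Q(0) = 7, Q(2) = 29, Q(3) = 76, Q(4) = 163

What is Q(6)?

505

Write Q(t) = at³ + bt² + ct + d; the 5 given values yield a linear system in the 4 coefficients.
Solving, Q(t) = 2t³ + 2t² - t + 7.
Then Q(6) = 505.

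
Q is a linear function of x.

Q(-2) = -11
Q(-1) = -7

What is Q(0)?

-3

Write Q(x) = ax + b; the 2 given values yield a linear system in the 2 coefficients.
Solving, Q(x) = 4x - 3.
Then Q(0) = -3.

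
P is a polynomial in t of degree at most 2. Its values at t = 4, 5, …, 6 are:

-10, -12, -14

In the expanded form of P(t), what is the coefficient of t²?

First differences: -2, -2.
Level-1 differences are constant, so P has degree 1.
Fitting a degree-1 polynomial gives P(t) = -2t - 2.
The coefficient of t² is 0.

0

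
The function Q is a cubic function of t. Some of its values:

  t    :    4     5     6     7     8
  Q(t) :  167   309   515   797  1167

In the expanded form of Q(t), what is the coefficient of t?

First differences: 142, 206, 282, 370. Second differences: 64, 76, 88. Third differences: 12, 12.
Level-3 differences are constant, so Q has degree 3.
Fitting a degree-3 polynomial gives Q(t) = 2t³ + 2t² + 2t - 1.
The coefficient of t is 2.

2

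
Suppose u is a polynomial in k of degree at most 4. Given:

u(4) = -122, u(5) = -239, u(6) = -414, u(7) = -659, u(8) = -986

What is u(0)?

First differences: -117, -175, -245, -327. Second differences: -58, -70, -82. Third differences: -12, -12.
Level-3 differences are constant, so u has degree 3.
Fitting a degree-3 polynomial gives u(k) = -2k³ + k² - 4k + 6.
The constant term is u(0) = 6.

6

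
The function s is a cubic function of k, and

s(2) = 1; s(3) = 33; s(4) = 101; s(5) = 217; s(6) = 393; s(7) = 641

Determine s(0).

Write s(k) = ak³ + bk² + ck + d; the 6 given values yield a linear system in the 4 coefficients.
Solving, s(k) = 2k³ - 6k - 3.
Then s(0) = -3.

-3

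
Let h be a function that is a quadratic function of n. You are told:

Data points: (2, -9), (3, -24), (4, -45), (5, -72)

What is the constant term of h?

3

Write h(n) = an² + bn + c; the 4 given values yield a linear system in the 3 coefficients.
Solving, h(n) = -3n² + 3.
The constant term is h(0) = 3.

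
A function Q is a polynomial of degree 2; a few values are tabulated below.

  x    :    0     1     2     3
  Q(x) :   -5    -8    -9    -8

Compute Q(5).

First differences: -3, -1, 1. Second differences: 2, 2.
Level-2 differences are constant, so Q has degree 2.
Fitting a degree-2 polynomial gives Q(x) = x² - 4x - 5.
Then Q(5) = 0.

0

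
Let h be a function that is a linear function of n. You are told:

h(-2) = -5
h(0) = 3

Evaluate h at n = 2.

Write h(n) = an + b; the 2 given values yield a linear system in the 2 coefficients.
Solving, h(n) = 4n + 3.
Then h(2) = 11.

11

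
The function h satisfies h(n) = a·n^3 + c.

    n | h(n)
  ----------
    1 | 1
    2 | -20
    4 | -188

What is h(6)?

-644

From h(1) = 1 and h(2) = -20: 1a + c = 1 and 8a + c = -20.
Subtracting: 7a = -21, so a = -3; then c = 1 − (-3)·1 = 4.
So h(n) = -3n³ + 4, and h(6) = -644.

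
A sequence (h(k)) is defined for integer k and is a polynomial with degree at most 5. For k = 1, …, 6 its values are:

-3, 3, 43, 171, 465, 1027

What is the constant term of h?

First differences: 6, 40, 128, 294, 562. Second differences: 34, 88, 166, 268. Third differences: 54, 78, 102. Fourth differences: 24, 24.
Level-4 differences are constant, so h has degree 4.
Fitting a degree-4 polynomial gives h(k) = k^4 - k³ - 2k² + 4k - 5.
The constant term is h(0) = -5.

-5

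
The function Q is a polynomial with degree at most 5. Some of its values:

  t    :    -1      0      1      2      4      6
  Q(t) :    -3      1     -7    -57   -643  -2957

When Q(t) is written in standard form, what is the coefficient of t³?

-1

Write Q(t) = at^5 + bt^4 + ct³ + dt² + et + p; the 6 given values yield a linear system in the 6 coefficients.
Solving, the leading coefficient vanishes, and Q(t) = -2t^4 - t³ - 4t² - t + 1.
The coefficient of t³ is -1.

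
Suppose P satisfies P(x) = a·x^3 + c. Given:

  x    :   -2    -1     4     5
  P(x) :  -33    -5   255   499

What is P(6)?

863

From P(-2) = -33 and P(-1) = -5: -8a + c = -33 and -1a + c = -5.
Subtracting: 7a = 28, so a = 4; then c = -33 − 4·(-8) = -1.
So P(x) = 4x³ − 1, and P(6) = 863.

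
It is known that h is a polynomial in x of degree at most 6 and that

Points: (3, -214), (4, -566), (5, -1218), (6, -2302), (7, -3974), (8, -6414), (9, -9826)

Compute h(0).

Write h(x) = ax^6 + bx^5 + cx^4 + dx³ + ex² + px + q; the 7 given values yield a linear system in the 7 coefficients.
Solving, the top 2 coefficients vanish, and h(x) = -x^4 - 4x³ - 5x² + 6x + 2.
Then h(0) = 2.

2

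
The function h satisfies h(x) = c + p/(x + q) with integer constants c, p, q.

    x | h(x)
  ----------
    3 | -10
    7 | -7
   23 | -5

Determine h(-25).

-3

(h(x) − c)(x + q) = p for each data point; the three points give a linear system in c and q, then p follows.
Solving: c = -4, q = 1, p = -24, so h(x) = -4 − 24/(x + 1).
Then h(-25) = -4 − 24/(-24) = -3.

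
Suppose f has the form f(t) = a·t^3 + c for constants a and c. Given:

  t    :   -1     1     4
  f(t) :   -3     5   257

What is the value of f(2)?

33

From f(-1) = -3 and f(1) = 5: -1a + c = -3 and 1a + c = 5.
Subtracting: 2a = 8, so a = 4; then c = -3 − 4·(-1) = 1.
So f(t) = 4t³ + 1, and f(2) = 33.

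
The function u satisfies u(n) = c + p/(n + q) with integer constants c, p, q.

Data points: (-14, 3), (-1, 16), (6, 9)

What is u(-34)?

(u(n) − c)(n + q) = p for each data point; the three points give a linear system in c and q, then p follows.
Solving: c = 6, q = 4, p = 30, so u(n) = 6 + 30/(n + 4).
Then u(-34) = 6 + 30/(-30) = 5.

5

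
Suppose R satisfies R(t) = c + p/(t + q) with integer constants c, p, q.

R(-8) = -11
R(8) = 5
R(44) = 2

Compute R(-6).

-23

(R(t) − c)(t + q) = p for each data point; the three points give a linear system in c and q, then p follows.
Solving: c = 1, q = 4, p = 48, so R(t) = 1 + 48/(t + 4).
Then R(-6) = 1 + 48/(-2) = -23.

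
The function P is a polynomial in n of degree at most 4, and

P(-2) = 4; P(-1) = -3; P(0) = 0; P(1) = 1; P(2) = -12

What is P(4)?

-128

First differences: -7, 3, 1, -13. Second differences: 10, -2, -14. Third differences: -12, -12.
Level-3 differences are constant, so P has degree 3.
Fitting a degree-3 polynomial gives P(n) = -2n³ - n² + 4n.
Then P(4) = -128.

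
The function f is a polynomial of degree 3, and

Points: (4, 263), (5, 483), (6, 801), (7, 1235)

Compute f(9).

Write f(m) = am³ + bm² + cm + d; the 4 given values yield a linear system in the 4 coefficients.
Solving, f(m) = 3m³ + 4m² + m + 3.
Then f(9) = 2523.

2523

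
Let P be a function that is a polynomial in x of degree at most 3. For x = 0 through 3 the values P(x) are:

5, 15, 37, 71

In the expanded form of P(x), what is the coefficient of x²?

6

First differences: 10, 22, 34. Second differences: 12, 12.
Level-2 differences are constant, so P has degree 2.
Fitting a degree-2 polynomial gives P(x) = 6x² + 4x + 5.
The coefficient of x² is 6.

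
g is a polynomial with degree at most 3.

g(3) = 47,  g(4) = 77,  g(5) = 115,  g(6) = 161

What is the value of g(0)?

First differences: 30, 38, 46. Second differences: 8, 8.
Level-2 differences are constant, so g has degree 2.
Fitting a degree-2 polynomial gives g(x) = 4x² + 2x + 5.
Then g(0) = 5.

5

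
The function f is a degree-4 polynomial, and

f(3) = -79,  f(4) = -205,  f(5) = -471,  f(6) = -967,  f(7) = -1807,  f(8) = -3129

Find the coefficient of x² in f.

First differences: -126, -266, -496, -840, -1322. Second differences: -140, -230, -344, -482. Third differences: -90, -114, -138. Fourth differences: -24, -24.
Level-4 differences are constant, so f has degree 4.
Fitting a degree-4 polynomial gives f(x) = -x^4 + 3x³ - 9x² + x - 1.
The coefficient of x² is -9.

-9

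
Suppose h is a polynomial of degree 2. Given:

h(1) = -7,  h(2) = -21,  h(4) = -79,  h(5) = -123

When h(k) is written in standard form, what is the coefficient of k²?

Write h(k) = ak² + bk + c; the 4 given values yield a linear system in the 3 coefficients.
Solving, h(k) = -5k² + k - 3.
The coefficient of k² is -5.

-5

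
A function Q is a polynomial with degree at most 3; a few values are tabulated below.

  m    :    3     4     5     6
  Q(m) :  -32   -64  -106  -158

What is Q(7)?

First differences: -32, -42, -52. Second differences: -10, -10.
Level-2 differences are constant, so Q has degree 2.
Fitting a degree-2 polynomial gives Q(m) = -5m² + 3m + 4.
Then Q(7) = -220.

-220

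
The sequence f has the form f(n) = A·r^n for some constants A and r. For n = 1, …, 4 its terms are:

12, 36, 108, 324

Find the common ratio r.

3

Consecutive ratio: 36/12 = 3, and 108/36 = 3, so r = 3.
Then A·3^1 = 12 gives A = 4, and f(n) = 4·3^n.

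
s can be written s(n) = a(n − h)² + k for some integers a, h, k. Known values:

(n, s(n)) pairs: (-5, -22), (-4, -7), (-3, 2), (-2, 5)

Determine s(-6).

-43

First differences 15, 9, 3; second difference -6 = 2a, so a = -3.
Expanding, the n-coefficient is −2ah = 6h; matching it to the data gives h = -2, and then k = 5.
So s(n) = -3(n + 2)² + 5.
s(-6) = -3·(-4)² + 5 = -43.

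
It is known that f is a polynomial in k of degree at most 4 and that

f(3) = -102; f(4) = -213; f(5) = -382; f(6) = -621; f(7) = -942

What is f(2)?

-37

First differences: -111, -169, -239, -321. Second differences: -58, -70, -82. Third differences: -12, -12.
Level-3 differences are constant, so f has degree 3.
Fitting a degree-3 polynomial gives f(k) = -2k³ - 5k² - 2k + 3.
Then f(2) = -37.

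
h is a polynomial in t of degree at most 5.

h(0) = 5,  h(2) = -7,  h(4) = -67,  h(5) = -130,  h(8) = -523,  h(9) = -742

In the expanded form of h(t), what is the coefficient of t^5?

Write h(t) = at^5 + bt^4 + ct³ + dt² + et + p; the 6 given values yield a linear system in the 6 coefficients.
Solving, the top 2 coefficients vanish, and h(t) = -t³ - 2t + 5.
The coefficient of t^5 is 0.

0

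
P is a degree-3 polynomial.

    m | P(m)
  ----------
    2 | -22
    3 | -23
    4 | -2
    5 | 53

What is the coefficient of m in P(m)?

Write P(m) = am³ + bm² + cm + d; the 4 given values yield a linear system in the 4 coefficients.
Solving, P(m) = 2m³ - 7m² - 4m - 2.
The coefficient of m is -4.

-4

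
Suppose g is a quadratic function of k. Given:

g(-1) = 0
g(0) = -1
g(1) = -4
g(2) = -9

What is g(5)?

-36

First differences: -1, -3, -5. Second differences: -2, -2.
Level-2 differences are constant, so g has degree 2.
Fitting a degree-2 polynomial gives g(k) = -k² - 2k - 1.
Then g(5) = -36.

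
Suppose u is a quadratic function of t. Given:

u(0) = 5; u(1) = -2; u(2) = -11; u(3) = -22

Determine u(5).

-50

Write u(t) = at² + bt + c; the 4 given values yield a linear system in the 3 coefficients.
Solving, u(t) = -t² - 6t + 5.
Then u(5) = -50.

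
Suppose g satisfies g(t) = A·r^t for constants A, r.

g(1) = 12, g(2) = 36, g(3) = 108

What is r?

3

Consecutive ratio: 36/12 = 3, and 108/36 = 3, so r = 3.
Then A·3^1 = 12 gives A = 4, and g(t) = 4·3^t.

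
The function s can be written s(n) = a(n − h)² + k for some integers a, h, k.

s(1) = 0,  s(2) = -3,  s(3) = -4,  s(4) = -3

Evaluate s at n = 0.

5

First differences -3, -1, 1; second difference 2 = 2a, so a = 1.
Expanding, the n-coefficient is −2ah = -2h; matching it to the data gives h = 3, and then k = -4.
So s(n) = 1(n − 3)² − 4.
s(0) = 1·(-3)² − 4 = 5.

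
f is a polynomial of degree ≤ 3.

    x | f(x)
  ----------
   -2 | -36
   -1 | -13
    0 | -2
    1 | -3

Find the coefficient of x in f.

5

First differences: 23, 11, -1. Second differences: -12, -12.
Level-2 differences are constant, so f has degree 2.
Fitting a degree-2 polynomial gives f(x) = -6x² + 5x - 2.
The coefficient of x is 5.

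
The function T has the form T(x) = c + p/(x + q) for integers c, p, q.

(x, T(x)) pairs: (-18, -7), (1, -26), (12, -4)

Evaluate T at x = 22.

(T(x) − c)(x + q) = p for each data point; the three points give a linear system in c and q, then p follows.
Solving: c = -6, q = -2, p = 20, so T(x) = -6 + 20/(x − 2).
Then T(22) = -6 + 20/20 = -5.

-5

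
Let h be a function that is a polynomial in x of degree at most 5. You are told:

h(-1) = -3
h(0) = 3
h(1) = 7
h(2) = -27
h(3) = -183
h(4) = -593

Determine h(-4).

First differences: 6, 4, -34, -156, -410. Second differences: -2, -38, -122, -254. Third differences: -36, -84, -132. Fourth differences: -48, -48.
Level-4 differences are constant, so h has degree 4.
Fitting a degree-4 polynomial gives h(x) = -2x^4 - 2x³ + x² + 7x + 3.
Then h(-4) = -393.

-393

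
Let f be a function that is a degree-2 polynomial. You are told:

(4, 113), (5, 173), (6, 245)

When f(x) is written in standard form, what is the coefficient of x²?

6

Write f(x) = ax² + bx + c; the 3 given values yield a linear system in the 3 coefficients.
Solving, f(x) = 6x² + 6x - 7.
The coefficient of x² is 6.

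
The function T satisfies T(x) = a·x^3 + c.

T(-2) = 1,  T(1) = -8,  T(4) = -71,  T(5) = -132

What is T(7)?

From T(-2) = 1 and T(1) = -8: -8a + c = 1 and 1a + c = -8.
Subtracting: 9a = -9, so a = -1; then c = 1 − (-1)·(-8) = -7.
So T(x) = -1x³ − 7, and T(7) = -350.

-350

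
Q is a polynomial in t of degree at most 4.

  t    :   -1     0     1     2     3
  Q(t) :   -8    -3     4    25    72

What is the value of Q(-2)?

Write Q(t) = at^4 + bt³ + ct² + dt + e; the 5 given values yield a linear system in the 5 coefficients.
Solving, the leading coefficient vanishes, and Q(t) = 2t³ + t² + 4t - 3.
Then Q(-2) = -23.

-23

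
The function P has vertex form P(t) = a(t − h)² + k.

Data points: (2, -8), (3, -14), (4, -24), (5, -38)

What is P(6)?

-56

First differences -6, -10, -14; second difference -4 = 2a, so a = -2.
Expanding, the t-coefficient is −2ah = 4h; matching it to the data gives h = 1, and then k = -6.
So P(t) = -2(t − 1)² − 6.
P(6) = -2·5² − 6 = -56.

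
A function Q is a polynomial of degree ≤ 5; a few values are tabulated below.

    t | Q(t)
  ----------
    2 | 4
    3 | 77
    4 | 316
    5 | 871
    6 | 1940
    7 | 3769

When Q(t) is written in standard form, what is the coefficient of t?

0

First differences: 73, 239, 555, 1069, 1829. Second differences: 166, 316, 514, 760. Third differences: 150, 198, 246. Fourth differences: 48, 48.
Level-4 differences are constant, so Q has degree 4.
Fitting a degree-4 polynomial gives Q(t) = 2t^4 - 3t³ - 4.
The coefficient of t is 0.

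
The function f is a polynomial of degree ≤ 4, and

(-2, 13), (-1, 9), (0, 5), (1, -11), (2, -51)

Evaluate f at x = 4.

-251

First differences: -4, -4, -16, -40. Second differences: 0, -12, -24. Third differences: -12, -12.
Level-3 differences are constant, so f has degree 3.
Fitting a degree-3 polynomial gives f(x) = -2x³ - 6x² - 8x + 5.
Then f(4) = -251.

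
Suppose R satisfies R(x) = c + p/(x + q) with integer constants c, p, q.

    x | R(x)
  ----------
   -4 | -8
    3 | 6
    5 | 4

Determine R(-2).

(R(x) − c)(x + q) = p for each data point; the three points give a linear system in c and q, then p follows.
Solving: c = 0, q = 1, p = 24, so R(x) = 24/(x + 1).
Then R(-2) = 0 + 24/(-1) = -24.

-24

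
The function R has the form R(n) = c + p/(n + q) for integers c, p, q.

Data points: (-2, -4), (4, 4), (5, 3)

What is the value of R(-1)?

(R(n) − c)(n + q) = p for each data point; the three points give a linear system in c and q, then p follows.
Solving: c = 0, q = -1, p = 12, so R(n) = 12/(n − 1).
Then R(-1) = 0 + 12/(-2) = -6.

-6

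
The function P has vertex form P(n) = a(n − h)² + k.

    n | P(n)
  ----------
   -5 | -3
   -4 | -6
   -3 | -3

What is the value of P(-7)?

21

First differences -3, 3; second difference 6 = 2a, so a = 3.
Expanding, the n-coefficient is −2ah = -6h; matching it to the data gives h = -4, and then k = -6.
So P(n) = 3(n + 4)² − 6.
P(-7) = 3·(-3)² − 6 = 21.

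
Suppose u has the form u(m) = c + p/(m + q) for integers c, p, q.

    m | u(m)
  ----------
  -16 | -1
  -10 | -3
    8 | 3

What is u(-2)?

(u(m) − c)(m + q) = p for each data point; the three points give a linear system in c and q, then p follows.
Solving: c = 1, q = 4, p = 24, so u(m) = 1 + 24/(m + 4).
Then u(-2) = 1 + 24/2 = 13.

13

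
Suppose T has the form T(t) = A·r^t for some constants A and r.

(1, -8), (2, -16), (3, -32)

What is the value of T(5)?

Consecutive ratio: -16/(-8) = 2, and -32/(-16) = 2, so r = 2.
Then A·2^1 = -8 gives A = -4, and T(t) = -4·2^t.
T(5) = -4·2^5 = -128.

-128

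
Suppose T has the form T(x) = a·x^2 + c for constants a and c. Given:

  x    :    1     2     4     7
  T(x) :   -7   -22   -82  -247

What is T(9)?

From T(1) = -7 and T(2) = -22: 1a + c = -7 and 4a + c = -22.
Subtracting: 3a = -15, so a = -5; then c = -7 − (-5)·1 = -2.
So T(x) = -5x² − 2, and T(9) = -407.

-407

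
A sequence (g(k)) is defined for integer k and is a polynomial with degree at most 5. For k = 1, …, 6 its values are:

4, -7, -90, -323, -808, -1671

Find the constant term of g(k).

First differences: -11, -83, -233, -485, -863. Second differences: -72, -150, -252, -378. Third differences: -78, -102, -126. Fourth differences: -24, -24.
Level-4 differences are constant, so g has degree 4.
Fitting a degree-4 polynomial gives g(k) = -k^4 - 3k³ + 7k² + 4k - 3.
The constant term is g(0) = -3.

-3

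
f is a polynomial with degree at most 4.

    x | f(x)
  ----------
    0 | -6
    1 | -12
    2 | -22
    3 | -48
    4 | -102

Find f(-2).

42

Write f(x) = ax^4 + bx³ + cx² + dx + e; the 5 given values yield a linear system in the 5 coefficients.
Solving, the leading coefficient vanishes, and f(x) = -2x³ + 4x² - 8x - 6.
Then f(-2) = 42.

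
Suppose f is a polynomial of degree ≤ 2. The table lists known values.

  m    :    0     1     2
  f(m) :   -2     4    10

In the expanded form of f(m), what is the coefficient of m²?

First differences: 6, 6.
Level-1 differences are constant, so f has degree 1.
Fitting a degree-1 polynomial gives f(m) = 6m - 2.
The coefficient of m² is 0.

0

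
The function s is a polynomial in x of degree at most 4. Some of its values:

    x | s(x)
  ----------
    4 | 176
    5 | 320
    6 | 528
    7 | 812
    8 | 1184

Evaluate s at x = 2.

First differences: 144, 208, 284, 372. Second differences: 64, 76, 88. Third differences: 12, 12.
Level-3 differences are constant, so s has degree 3.
Fitting a degree-3 polynomial gives s(x) = 2x³ + 2x² + 4x.
Then s(2) = 32.

32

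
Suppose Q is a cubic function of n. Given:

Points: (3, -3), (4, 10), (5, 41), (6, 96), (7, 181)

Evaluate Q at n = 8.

First differences: 13, 31, 55, 85. Second differences: 18, 24, 30. Third differences: 6, 6.
Level-3 differences are constant, so Q has degree 3.
Extending the table by one column gives the next first difference 121, so Q(8) = 181 + 121 = 302.

302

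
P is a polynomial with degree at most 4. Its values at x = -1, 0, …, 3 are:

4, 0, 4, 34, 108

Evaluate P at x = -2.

-2

Write P(x) = ax^4 + bx³ + cx² + dx + e; the 5 given values yield a linear system in the 5 coefficients.
Solving, the leading coefficient vanishes, and P(x) = 3x³ + 4x² - 3x.
Then P(-2) = -2.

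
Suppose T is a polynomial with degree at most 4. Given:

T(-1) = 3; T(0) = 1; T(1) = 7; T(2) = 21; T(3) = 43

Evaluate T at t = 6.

First differences: -2, 6, 14, 22. Second differences: 8, 8, 8.
Level-2 differences are constant, so T has degree 2.
Fitting a degree-2 polynomial gives T(t) = 4t² + 2t + 1.
Then T(6) = 157.

157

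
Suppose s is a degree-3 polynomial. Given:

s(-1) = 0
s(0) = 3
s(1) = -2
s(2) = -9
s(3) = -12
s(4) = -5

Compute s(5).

First differences: 3, -5, -7, -3, 7. Second differences: -8, -2, 4, 10. Third differences: 6, 6, 6.
Level-3 differences are constant, so s has degree 3.
Fitting a degree-3 polynomial gives s(x) = x³ - 4x² - 2x + 3.
Then s(5) = 18.

18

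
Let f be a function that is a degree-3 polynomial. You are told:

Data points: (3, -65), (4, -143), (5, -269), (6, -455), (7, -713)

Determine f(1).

-5

Write f(x) = ax³ + bx² + cx + d; the 5 given values yield a linear system in the 4 coefficients.
Solving, f(x) = -2x³ - 4x + 1.
Then f(1) = -5.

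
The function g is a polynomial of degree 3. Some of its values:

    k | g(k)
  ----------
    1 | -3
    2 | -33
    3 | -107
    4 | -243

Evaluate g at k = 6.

-773

Write g(k) = ak³ + bk² + ck + d; the 4 given values yield a linear system in the 4 coefficients.
Solving, g(k) = -3k³ - 4k² + 3k + 1.
Then g(6) = -773.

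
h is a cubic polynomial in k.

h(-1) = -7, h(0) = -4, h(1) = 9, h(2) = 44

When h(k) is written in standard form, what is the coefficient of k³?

2

Write h(k) = ak³ + bk² + ck + d; the 4 given values yield a linear system in the 4 coefficients.
Solving, h(k) = 2k³ + 5k² + 6k - 4.
The coefficient of k³ is 2.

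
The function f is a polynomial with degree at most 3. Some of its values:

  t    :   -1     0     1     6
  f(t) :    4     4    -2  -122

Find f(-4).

Write f(t) = at³ + bt² + ct + d; the 4 given values yield a linear system in the 4 coefficients.
Solving, the leading coefficient vanishes, and f(t) = -3t² - 3t + 4.
Then f(-4) = -32.

-32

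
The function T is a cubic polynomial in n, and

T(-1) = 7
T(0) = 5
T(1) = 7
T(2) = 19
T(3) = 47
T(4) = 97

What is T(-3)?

-1

Write T(n) = an³ + bn² + cn + d; the 6 given values yield a linear system in the 4 coefficients.
Solving, T(n) = n³ + 2n² - n + 5.
Then T(-3) = -1.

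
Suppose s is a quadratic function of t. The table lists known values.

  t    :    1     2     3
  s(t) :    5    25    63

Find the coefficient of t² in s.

Write s(t) = at² + bt + c; the 3 given values yield a linear system in the 3 coefficients.
Solving, s(t) = 9t² - 7t + 3.
The coefficient of t² is 9.

9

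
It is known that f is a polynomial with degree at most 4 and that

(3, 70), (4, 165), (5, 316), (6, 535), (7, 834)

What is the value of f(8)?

First differences: 95, 151, 219, 299. Second differences: 56, 68, 80. Third differences: 12, 12.
Level-3 differences are constant, so f has degree 3.
Fitting a degree-3 polynomial gives f(x) = 2x³ + 4x² - 7x + 1.
Then f(8) = 1225.

1225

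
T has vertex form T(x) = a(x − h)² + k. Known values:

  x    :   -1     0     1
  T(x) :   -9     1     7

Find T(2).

9

First differences 10, 6; second difference -4 = 2a, so a = -2.
Expanding, the x-coefficient is −2ah = 4h; matching it to the data gives h = 2, and then k = 9.
So T(x) = -2(x − 2)² + 9.
T(2) = -2·0² + 9 = 9.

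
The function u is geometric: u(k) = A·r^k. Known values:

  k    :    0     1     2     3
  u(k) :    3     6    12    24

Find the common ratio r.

2

Consecutive ratio: 6/3 = 2, and 12/6 = 2, so r = 2.
Then A·2^0 = 3 gives A = 3, and u(k) = 3·2^k.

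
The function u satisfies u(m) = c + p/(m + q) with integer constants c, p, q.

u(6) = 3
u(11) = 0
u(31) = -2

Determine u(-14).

-5

(u(m) − c)(m + q) = p for each data point; the three points give a linear system in c and q, then p follows.
Solving: c = -3, q = -1, p = 30, so u(m) = -3 + 30/(m − 1).
Then u(-14) = -3 + 30/(-15) = -5.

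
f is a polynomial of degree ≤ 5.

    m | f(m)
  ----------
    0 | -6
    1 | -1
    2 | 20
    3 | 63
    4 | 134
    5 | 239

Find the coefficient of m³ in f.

1

Write f(m) = am^5 + bm^4 + cm³ + dm² + em + p; the 6 given values yield a linear system in the 6 coefficients.
Solving, the top 2 coefficients vanish, and f(m) = m³ + 5m² - m - 6.
The coefficient of m³ is 1.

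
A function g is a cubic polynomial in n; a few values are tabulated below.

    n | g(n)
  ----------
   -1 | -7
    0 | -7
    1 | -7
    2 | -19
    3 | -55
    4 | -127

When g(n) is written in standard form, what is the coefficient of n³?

-2

First differences: 0, 0, -12, -36, -72. Second differences: 0, -12, -24, -36. Third differences: -12, -12, -12.
Level-3 differences are constant, so g has degree 3.
Fitting a degree-3 polynomial gives g(n) = -2n³ + 2n - 7.
The coefficient of n³ is -2.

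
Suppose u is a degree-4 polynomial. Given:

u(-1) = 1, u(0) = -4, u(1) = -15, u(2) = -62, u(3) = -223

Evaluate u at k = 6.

-2890

Write u(k) = ak^4 + bk³ + ck² + dk + e; the 5 given values yield a linear system in the 5 coefficients.
Solving, u(k) = -2k^4 - k³ - k² - 7k - 4.
Then u(6) = -2890.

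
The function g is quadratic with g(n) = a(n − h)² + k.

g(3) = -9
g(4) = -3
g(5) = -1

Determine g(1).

-33

First differences 6, 2; second difference -4 = 2a, so a = -2.
Expanding, the n-coefficient is −2ah = 4h; matching it to the data gives h = 5, and then k = -1.
So g(n) = -2(n − 5)² − 1.
g(1) = -2·(-4)² − 1 = -33.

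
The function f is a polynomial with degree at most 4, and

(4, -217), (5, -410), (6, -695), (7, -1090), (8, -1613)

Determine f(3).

First differences: -193, -285, -395, -523. Second differences: -92, -110, -128. Third differences: -18, -18.
Level-3 differences are constant, so f has degree 3.
Fitting a degree-3 polynomial gives f(x) = -3x³ - x² - x - 5.
Then f(3) = -98.

-98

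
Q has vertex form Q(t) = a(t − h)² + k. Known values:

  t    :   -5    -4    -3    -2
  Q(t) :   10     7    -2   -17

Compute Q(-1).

-38

First differences -3, -9, -15; second difference -6 = 2a, so a = -3.
Expanding, the t-coefficient is −2ah = 6h; matching it to the data gives h = -5, and then k = 10.
So Q(t) = -3(t + 5)² + 10.
Q(-1) = -3·4² + 10 = -38.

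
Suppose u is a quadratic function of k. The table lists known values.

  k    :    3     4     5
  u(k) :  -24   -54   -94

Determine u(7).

-204

Write u(k) = ak² + bk + c; the 3 given values yield a linear system in the 3 coefficients.
Solving, u(k) = -5k² + 5k + 6.
Then u(7) = -204.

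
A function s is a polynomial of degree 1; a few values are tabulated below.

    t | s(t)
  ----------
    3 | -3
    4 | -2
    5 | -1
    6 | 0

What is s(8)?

2

First differences: 1, 1, 1.
Level-1 differences are constant, so s has degree 1.
Fitting a degree-1 polynomial gives s(t) = t - 6.
Then s(8) = 2.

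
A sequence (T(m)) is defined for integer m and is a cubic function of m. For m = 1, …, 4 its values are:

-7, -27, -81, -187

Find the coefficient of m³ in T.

Write T(m) = am³ + bm² + cm + d; the 4 given values yield a linear system in the 4 coefficients.
Solving, T(m) = -3m³ + m² - 2m - 3.
The coefficient of m³ is -3.

-3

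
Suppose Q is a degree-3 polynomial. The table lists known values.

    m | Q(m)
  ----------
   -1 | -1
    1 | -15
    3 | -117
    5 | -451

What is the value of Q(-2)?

Write Q(m) = am³ + bm² + cm + d; the 4 given values yield a linear system in the 4 coefficients.
Solving, Q(m) = -3m³ - 2m² - 4m - 6.
Then Q(-2) = 18.

18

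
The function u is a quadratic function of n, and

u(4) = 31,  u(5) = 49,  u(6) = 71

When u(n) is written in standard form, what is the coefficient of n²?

2

Write u(n) = an² + bn + c; the 3 given values yield a linear system in the 3 coefficients.
Solving, u(n) = 2n² - 1.
The coefficient of n² is 2.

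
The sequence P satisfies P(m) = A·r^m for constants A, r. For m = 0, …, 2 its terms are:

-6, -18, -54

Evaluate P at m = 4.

Consecutive ratio: -18/(-6) = 3, and -54/(-18) = 3, so r = 3.
Then A·3^0 = -6 gives A = -6, and P(m) = -6·3^m.
P(4) = -6·3^4 = -486.

-486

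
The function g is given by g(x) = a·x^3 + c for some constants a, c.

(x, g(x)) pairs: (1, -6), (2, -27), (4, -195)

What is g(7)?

-1032

From g(1) = -6 and g(2) = -27: 1a + c = -6 and 8a + c = -27.
Subtracting: 7a = -21, so a = -3; then c = -6 − (-3)·1 = -3.
So g(x) = -3x³ − 3, and g(7) = -1032.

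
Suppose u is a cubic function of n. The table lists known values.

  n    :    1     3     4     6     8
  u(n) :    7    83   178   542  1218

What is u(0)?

Write u(n) = an³ + bn² + cn + d; the 5 given values yield a linear system in the 4 coefficients.
Solving, u(n) = 2n³ + 3n² + 2.
The constant term is u(0) = 2.

2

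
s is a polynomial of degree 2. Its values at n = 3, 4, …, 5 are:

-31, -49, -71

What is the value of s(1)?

-7

Write s(n) = an² + bn + c; the 3 given values yield a linear system in the 3 coefficients.
Solving, s(n) = -2n² - 4n - 1.
Then s(1) = -7.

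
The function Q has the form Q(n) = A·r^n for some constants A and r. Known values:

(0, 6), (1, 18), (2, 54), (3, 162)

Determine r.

Consecutive ratio: 18/6 = 3, and 54/18 = 3, so r = 3.
Then A·3^0 = 6 gives A = 6, and Q(n) = 6·3^n.

3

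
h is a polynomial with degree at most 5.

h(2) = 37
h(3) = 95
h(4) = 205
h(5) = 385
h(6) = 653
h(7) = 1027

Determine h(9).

First differences: 58, 110, 180, 268, 374. Second differences: 52, 70, 88, 106. Third differences: 18, 18, 18.
Level-3 differences are constant, so h has degree 3.
Fitting a degree-3 polynomial gives h(x) = 3x³ - x² + 6x + 5.
Then h(9) = 2165.

2165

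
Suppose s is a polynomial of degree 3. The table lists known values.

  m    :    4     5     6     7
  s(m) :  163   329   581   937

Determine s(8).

1415

Write s(m) = am³ + bm² + cm + d; the 4 given values yield a linear system in the 4 coefficients.
Solving, s(m) = 3m³ - 2m² + m - 1.
Then s(8) = 1415.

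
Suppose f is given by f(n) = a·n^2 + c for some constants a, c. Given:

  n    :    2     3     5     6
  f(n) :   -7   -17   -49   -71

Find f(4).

From f(2) = -7 and f(3) = -17: 4a + c = -7 and 9a + c = -17.
Subtracting: 5a = -10, so a = -2; then c = -7 − (-2)·4 = 1.
So f(n) = -2n² + 1, and f(4) = -31.

-31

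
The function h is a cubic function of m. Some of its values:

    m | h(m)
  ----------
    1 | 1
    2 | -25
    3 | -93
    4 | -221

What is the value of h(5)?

-427

Write h(m) = am³ + bm² + cm + d; the 4 given values yield a linear system in the 4 coefficients.
Solving, h(m) = -3m³ - 3m² + 4m + 3.
Then h(5) = -427.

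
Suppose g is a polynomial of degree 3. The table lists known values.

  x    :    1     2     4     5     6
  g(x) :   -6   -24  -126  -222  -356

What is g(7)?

Write g(x) = ax³ + bx² + cx + d; the 5 given values yield a linear system in the 4 coefficients.
Solving, g(x) = -x³ - 4x² + x - 2.
Then g(7) = -534.

-534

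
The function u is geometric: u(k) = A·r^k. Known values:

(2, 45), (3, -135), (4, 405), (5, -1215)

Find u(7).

Consecutive ratio: -135/45 = -3, and 405/(-135) = -3, so r = -3.
Then A·(-3)^2 = 45 gives A = 5, and u(k) = 5·(-3)^k.
u(7) = 5·(-3)^7 = -10935.

-10935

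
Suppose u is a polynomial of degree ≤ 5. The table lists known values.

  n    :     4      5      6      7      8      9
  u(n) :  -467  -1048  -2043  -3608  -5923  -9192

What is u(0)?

-3

First differences: -581, -995, -1565, -2315, -3269. Second differences: -414, -570, -750, -954. Third differences: -156, -180, -204. Fourth differences: -24, -24.
Level-4 differences are constant, so u has degree 4.
Fitting a degree-4 polynomial gives u(n) = -n^4 - 4n³ + 4n² - 4n - 3.
The constant term is u(0) = -3.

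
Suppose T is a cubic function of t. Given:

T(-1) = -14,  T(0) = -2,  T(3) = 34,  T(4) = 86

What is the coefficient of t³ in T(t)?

2

Write T(t) = at³ + bt² + ct + d; the 4 given values yield a linear system in the 4 coefficients.
Solving, T(t) = 2t³ - 4t² + 6t - 2.
The coefficient of t³ is 2.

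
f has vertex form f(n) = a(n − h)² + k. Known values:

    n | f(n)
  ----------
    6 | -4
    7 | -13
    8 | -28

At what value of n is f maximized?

5

First differences -9, -15; second difference -6 = 2a, so a = -3.
Expanding, the n-coefficient is −2ah = 6h; matching it to the data gives h = 5, and then k = -1.
So f(n) = -3(n − 5)² − 1.
Hence h = 5.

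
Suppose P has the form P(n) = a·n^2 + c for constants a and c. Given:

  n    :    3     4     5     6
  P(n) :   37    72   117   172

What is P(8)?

From P(3) = 37 and P(4) = 72: 9a + c = 37 and 16a + c = 72.
Subtracting: 7a = 35, so a = 5; then c = 37 − 5·9 = -8.
So P(n) = 5n² − 8, and P(8) = 312.

312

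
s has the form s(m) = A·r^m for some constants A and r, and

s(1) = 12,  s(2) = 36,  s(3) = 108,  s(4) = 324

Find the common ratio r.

Consecutive ratio: 36/12 = 3, and 108/36 = 3, so r = 3.
Then A·3^1 = 12 gives A = 4, and s(m) = 4·3^m.

3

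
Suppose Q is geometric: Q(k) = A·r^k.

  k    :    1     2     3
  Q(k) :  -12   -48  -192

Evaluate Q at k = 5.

-3072

Consecutive ratio: -48/(-12) = 4, and -192/(-48) = 4, so r = 4.
Then A·4^1 = -12 gives A = -3, and Q(k) = -3·4^k.
Q(5) = -3·4^5 = -3072.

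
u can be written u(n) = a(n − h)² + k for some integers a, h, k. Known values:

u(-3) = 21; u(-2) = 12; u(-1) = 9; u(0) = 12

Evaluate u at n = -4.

36

First differences -9, -3, 3; second difference 6 = 2a, so a = 3.
Expanding, the n-coefficient is −2ah = -6h; matching it to the data gives h = -1, and then k = 9.
So u(n) = 3(n + 1)² + 9.
u(-4) = 3·(-3)² + 9 = 36.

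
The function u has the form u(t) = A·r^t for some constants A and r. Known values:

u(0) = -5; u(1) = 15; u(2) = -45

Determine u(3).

Consecutive ratio: 15/(-5) = -3, and -45/15 = -3, so r = -3.
Then A·(-3)^0 = -5 gives A = -5, and u(t) = -5·(-3)^t.
u(3) = -5·(-3)^3 = 135.

135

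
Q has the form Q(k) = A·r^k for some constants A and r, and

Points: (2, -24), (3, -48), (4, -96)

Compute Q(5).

Consecutive ratio: -48/(-24) = 2, and -96/(-48) = 2, so r = 2.
Then A·2^2 = -24 gives A = -6, and Q(k) = -6·2^k.
Q(5) = -6·2^5 = -192.

-192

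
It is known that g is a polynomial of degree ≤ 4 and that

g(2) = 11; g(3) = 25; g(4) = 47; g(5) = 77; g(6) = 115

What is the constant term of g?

First differences: 14, 22, 30, 38. Second differences: 8, 8, 8.
Level-2 differences are constant, so g has degree 2.
Fitting a degree-2 polynomial gives g(k) = 4k² - 6k + 7.
The constant term is g(0) = 7.

7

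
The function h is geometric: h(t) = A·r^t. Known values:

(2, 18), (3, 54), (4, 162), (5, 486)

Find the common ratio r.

Consecutive ratio: 54/18 = 3, and 162/54 = 3, so r = 3.
Then A·3^2 = 18 gives A = 2, and h(t) = 2·3^t.

3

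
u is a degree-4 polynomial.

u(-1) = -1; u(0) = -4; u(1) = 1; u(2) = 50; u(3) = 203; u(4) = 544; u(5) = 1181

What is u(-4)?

56

First differences: -3, 5, 49, 153, 341, 637. Second differences: 8, 44, 104, 188, 296. Third differences: 36, 60, 84, 108. Fourth differences: 24, 24, 24.
Level-4 differences are constant, so u has degree 4.
Fitting a degree-4 polynomial gives u(n) = n^4 + 4n³ + 3n² - 3n - 4.
Then u(-4) = 56.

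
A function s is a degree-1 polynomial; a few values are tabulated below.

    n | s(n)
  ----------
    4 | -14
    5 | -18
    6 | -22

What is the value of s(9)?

-34

First differences: -4, -4.
Level-1 differences are constant, so s has degree 1.
Fitting a degree-1 polynomial gives s(n) = -4n + 2.
Then s(9) = -34.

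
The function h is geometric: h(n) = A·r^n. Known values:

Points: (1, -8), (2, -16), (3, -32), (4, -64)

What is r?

2

Consecutive ratio: -16/(-8) = 2, and -32/(-16) = 2, so r = 2.
Then A·2^1 = -8 gives A = -4, and h(n) = -4·2^n.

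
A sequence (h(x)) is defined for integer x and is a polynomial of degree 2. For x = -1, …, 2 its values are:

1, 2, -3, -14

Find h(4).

-54

Write h(x) = ax² + bx + c; the 4 given values yield a linear system in the 3 coefficients.
Solving, h(x) = -3x² - 2x + 2.
Then h(4) = -54.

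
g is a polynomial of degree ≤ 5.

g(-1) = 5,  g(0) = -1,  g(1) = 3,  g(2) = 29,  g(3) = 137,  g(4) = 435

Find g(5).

First differences: -6, 4, 26, 108, 298. Second differences: 10, 22, 82, 190. Third differences: 12, 60, 108. Fourth differences: 48, 48.
Level-4 differences are constant, so g has degree 4.
Fitting a degree-4 polynomial gives g(t) = 2t^4 - 2t³ + 3t² + t - 1.
Then g(5) = 1079.

1079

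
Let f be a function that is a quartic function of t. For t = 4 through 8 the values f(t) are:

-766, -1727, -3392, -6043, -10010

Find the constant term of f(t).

Write f(t) = at^4 + bt³ + ct² + dt + e; the 5 given values yield a linear system in the 5 coefficients.
Solving, f(t) = -2t^4 - 3t³ - 5t² + 5t - 2.
The constant term is f(0) = -2.

-2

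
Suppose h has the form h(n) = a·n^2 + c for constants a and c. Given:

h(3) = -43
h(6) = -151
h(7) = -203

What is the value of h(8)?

-263

From h(3) = -43 and h(6) = -151: 9a + c = -43 and 36a + c = -151.
Subtracting: 27a = -108, so a = -4; then c = -43 − (-4)·9 = -7.
So h(n) = -4n² − 7, and h(8) = -263.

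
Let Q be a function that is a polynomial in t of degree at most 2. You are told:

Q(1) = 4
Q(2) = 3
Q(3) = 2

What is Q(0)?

5

First differences: -1, -1.
Level-1 differences are constant, so Q has degree 1.
Fitting a degree-1 polynomial gives Q(t) = -t + 5.
Then Q(0) = 5.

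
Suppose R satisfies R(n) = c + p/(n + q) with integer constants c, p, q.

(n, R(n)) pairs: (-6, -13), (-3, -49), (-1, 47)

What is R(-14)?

-5

(R(n) − c)(n + q) = p for each data point; the three points give a linear system in c and q, then p follows.
Solving: c = -1, q = 2, p = 48, so R(n) = -1 + 48/(n + 2).
Then R(-14) = -1 + 48/(-12) = -5.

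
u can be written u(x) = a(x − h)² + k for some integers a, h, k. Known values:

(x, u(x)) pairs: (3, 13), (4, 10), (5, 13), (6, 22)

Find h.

First differences -3, 3, 9; second difference 6 = 2a, so a = 3.
Expanding, the x-coefficient is −2ah = -6h; matching it to the data gives h = 4, and then k = 10.
So u(x) = 3(x − 4)² + 10.
Hence h = 4.

4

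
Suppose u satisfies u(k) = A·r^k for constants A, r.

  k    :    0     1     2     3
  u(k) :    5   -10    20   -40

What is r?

-2

Consecutive ratio: -10/5 = -2, and 20/(-10) = -2, so r = -2.
Then A·(-2)^0 = 5 gives A = 5, and u(k) = 5·(-2)^k.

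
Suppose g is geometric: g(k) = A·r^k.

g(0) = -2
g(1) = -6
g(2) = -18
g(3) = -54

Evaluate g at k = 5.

Consecutive ratio: -6/(-2) = 3, and -18/(-6) = 3, so r = 3.
Then A·3^0 = -2 gives A = -2, and g(k) = -2·3^k.
g(5) = -2·3^5 = -486.

-486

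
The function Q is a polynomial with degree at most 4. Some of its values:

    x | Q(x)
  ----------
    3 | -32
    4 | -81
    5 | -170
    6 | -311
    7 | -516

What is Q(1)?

First differences: -49, -89, -141, -205. Second differences: -40, -52, -64. Third differences: -12, -12.
Level-3 differences are constant, so Q has degree 3.
Fitting a degree-3 polynomial gives Q(x) = -2x³ + 4x² - 3x - 5.
Then Q(1) = -6.

-6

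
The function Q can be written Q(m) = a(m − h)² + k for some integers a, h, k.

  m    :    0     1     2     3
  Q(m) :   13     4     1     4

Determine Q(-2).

49

First differences -9, -3, 3; second difference 6 = 2a, so a = 3.
Expanding, the m-coefficient is −2ah = -6h; matching it to the data gives h = 2, and then k = 1.
So Q(m) = 3(m − 2)² + 1.
Q(-2) = 3·(-4)² + 1 = 49.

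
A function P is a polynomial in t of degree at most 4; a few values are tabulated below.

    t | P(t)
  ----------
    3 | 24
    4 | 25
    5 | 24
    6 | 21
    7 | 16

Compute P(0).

9

Write P(t) = at^4 + bt³ + ct² + dt + e; the 5 given values yield a linear system in the 5 coefficients.
Solving, the top 2 coefficients vanish, and P(t) = -t² + 8t + 9.
Then P(0) = 9.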